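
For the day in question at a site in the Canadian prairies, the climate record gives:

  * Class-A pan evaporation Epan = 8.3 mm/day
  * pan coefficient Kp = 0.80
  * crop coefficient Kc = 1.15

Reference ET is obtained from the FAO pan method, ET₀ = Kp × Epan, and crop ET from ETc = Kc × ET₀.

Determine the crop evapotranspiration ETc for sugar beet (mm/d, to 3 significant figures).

7.64 mm/d

ET₀ = 0.80 × 8.3 = 6.6400 mm/d
ETc = Kc × ET₀ = 1.15 × 6.6400 = 7.6360 mm/d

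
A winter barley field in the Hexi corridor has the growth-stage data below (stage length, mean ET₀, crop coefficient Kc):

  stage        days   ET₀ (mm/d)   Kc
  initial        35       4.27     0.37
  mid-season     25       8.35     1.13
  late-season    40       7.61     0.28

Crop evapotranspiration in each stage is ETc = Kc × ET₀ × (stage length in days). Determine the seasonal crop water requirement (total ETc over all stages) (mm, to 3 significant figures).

376 mm

initial: 0.37 × 4.27 × 35 = 55.30 mm
mid-season: 1.13 × 8.35 × 25 = 235.89 mm
late-season: 0.28 × 7.61 × 40 = 85.23 mm
Seasonal total = 376.42 mm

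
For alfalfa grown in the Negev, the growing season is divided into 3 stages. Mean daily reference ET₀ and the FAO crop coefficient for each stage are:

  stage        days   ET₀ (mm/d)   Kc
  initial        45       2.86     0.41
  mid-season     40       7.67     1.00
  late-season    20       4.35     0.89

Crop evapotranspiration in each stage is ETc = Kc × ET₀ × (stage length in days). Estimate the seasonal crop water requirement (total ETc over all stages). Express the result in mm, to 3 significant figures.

437 mm

initial: 0.41 × 2.86 × 45 = 52.77 mm
mid-season: 1.00 × 7.67 × 40 = 306.80 mm
late-season: 0.89 × 4.35 × 20 = 77.43 mm
Seasonal total = 437.00 mm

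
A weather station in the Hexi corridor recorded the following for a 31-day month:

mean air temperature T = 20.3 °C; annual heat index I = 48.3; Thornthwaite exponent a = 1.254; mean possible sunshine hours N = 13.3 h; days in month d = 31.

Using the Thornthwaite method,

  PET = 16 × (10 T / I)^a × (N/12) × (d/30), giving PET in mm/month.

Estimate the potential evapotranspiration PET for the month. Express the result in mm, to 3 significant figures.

111 mm

10T/I = 10 × 20.3 / 48.3 = 4.2029
(10T/I)^a = 4.2029^1.254 = 6.0524
Uncorrected PET = 16 × 6.0524 = 96.838 mm
Correction = (N/12)(d/30) = (13.3/12)(31/30) = 1.1453
PET = 96.838 × 1.1453 = 110.909 mm/month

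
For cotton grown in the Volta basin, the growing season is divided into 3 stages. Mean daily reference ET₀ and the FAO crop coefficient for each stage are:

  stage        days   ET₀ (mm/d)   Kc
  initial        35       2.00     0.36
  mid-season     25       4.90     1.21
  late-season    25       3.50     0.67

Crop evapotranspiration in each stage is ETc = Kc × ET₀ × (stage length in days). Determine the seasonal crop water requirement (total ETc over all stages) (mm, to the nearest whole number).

232 mm

initial: 0.36 × 2.00 × 35 = 25.20 mm
mid-season: 1.21 × 4.90 × 25 = 148.23 mm
late-season: 0.67 × 3.50 × 25 = 58.63 mm
Seasonal total = 232.06 mm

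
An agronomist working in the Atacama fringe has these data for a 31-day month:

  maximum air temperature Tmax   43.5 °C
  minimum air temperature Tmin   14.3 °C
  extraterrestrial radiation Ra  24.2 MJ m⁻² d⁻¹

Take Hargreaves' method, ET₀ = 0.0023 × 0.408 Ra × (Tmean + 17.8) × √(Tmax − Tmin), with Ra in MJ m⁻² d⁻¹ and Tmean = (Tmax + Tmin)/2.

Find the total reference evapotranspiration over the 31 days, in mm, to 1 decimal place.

177.7 mm

Tmean = (43.5 + 14.3)/2 = 28.90 °C
0.408 Ra = 0.408 × 24.2 = 9.8736 mm/d equivalent
ET₀ = 0.0023 × 9.8736 × (28.90 + 17.8) × √29.2 = 0.0023 × 9.8736 × 46.70 × 5.4037 = 5.7308 mm/d
Over 31 days: 5.7308 × 31 = 177.655 mm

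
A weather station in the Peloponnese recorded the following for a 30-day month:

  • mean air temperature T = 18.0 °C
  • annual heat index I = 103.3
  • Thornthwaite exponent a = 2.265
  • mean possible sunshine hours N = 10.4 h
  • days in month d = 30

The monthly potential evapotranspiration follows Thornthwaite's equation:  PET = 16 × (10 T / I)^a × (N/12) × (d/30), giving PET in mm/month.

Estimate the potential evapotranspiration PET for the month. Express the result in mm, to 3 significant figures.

10T/I = 10 × 18.0 / 103.3 = 1.7425
(10T/I)^a = 1.7425^2.265 = 3.5177
Uncorrected PET = 16 × 3.5177 = 56.283 mm
Correction = (N/12)(d/30) = (10.4/12)(30/30) = 0.8667
PET = 56.283 × 0.8667 = 48.780 mm/month

48.8 mm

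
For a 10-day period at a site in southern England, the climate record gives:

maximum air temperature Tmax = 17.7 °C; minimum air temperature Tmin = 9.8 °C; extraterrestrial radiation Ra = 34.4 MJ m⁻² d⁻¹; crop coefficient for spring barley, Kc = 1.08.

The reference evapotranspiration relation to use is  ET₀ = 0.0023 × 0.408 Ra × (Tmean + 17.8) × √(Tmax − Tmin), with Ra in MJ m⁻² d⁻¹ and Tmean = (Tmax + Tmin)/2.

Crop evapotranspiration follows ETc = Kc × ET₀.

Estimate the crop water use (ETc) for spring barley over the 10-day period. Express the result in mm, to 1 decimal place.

Tmean = (17.7 + 9.8)/2 = 13.75 °C
0.408 Ra = 0.408 × 34.4 = 14.0352 mm/d equivalent
ET₀ = 0.0023 × 14.0352 × (13.75 + 17.8) × √7.9 = 0.0023 × 14.0352 × 31.55 × 2.8107 = 2.8626 mm/d
ETc = Kc × ET₀ = 1.08 × 2.8626 = 3.0916 mm/d
Over 10 days: 3.0916 × 10 = 30.916 mm

30.9 mm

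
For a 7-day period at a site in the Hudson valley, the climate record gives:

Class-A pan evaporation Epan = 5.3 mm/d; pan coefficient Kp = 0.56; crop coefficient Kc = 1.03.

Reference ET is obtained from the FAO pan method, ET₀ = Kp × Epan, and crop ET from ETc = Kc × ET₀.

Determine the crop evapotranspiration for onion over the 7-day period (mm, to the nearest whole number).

21 mm

ET₀ = 0.56 × 5.3 = 2.9680 mm/d
ETc = Kc × ET₀ = 1.03 × 2.9680 = 3.0570 mm/d
Over 7 days: 3.0570 × 7 = 21.399 mm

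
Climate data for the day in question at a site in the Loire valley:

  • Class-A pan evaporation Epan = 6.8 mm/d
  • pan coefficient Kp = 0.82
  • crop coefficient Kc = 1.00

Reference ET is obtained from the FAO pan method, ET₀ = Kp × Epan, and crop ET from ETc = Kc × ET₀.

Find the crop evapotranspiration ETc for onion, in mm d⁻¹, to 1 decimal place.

5.6 mm d⁻¹

ET₀ = 0.82 × 6.8 = 5.5760 mm/d
ETc = Kc × ET₀ = 1.00 × 5.5760 = 5.5760 mm/d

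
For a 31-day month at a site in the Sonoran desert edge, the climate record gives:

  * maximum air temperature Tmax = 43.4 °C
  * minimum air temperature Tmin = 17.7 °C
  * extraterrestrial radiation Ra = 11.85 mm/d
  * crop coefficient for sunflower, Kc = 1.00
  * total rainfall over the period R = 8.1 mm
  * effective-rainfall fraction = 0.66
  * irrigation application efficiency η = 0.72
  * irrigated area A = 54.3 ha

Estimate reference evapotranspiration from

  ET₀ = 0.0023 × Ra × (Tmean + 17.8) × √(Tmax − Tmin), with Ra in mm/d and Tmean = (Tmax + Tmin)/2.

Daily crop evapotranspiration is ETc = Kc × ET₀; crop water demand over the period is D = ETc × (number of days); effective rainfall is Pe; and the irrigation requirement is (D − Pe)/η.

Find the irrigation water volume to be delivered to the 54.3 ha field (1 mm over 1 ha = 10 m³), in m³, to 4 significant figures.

Tmean = (43.4 + 17.7)/2 = 30.55 °C
ET₀ = 0.0023 × 11.85 × (30.55 + 17.8) × √25.7 = 0.0023 × 11.85 × 48.35 × 5.0695 = 6.6805 mm/d
ETc = Kc × ET₀ = 1.00 × 6.6805 = 6.6805 mm/d
Crop demand D = ETc × 31 d = 6.6805 × 31 = 207.096 mm
Pe = 0.66 × 8.1 = 5.346 mm
D − Pe = 207.096 − 5.346 = 201.750 mm
Gross irrigation = 201.750 / 0.72 = 280.208 mm
Volume = 280.208 mm × 54.3 ha × 10 = 152152.9 m³

152200 m³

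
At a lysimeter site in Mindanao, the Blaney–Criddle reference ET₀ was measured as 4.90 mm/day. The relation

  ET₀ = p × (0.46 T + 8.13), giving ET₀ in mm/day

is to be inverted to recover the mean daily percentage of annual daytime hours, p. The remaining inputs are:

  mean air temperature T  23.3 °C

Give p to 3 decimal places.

p = ET₀ / (0.46 T + 8.13) = 4.90 / (0.46 × 23.3 + 8.13) = 4.90 / 18.848 = 0.2600

0.260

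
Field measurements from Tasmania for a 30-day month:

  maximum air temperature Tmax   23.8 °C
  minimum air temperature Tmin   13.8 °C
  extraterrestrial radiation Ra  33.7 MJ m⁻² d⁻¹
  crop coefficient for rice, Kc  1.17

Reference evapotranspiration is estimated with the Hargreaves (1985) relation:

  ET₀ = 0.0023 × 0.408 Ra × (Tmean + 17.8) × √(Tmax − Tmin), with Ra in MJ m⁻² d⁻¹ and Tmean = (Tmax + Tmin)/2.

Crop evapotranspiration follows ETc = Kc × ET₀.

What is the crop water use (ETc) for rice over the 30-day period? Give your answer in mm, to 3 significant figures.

128 mm

Tmean = (23.8 + 13.8)/2 = 18.80 °C
0.408 Ra = 0.408 × 33.7 = 13.7496 mm/d equivalent
ET₀ = 0.0023 × 13.7496 × (18.80 + 17.8) × √10.0 = 0.0023 × 13.7496 × 36.60 × 3.1623 = 3.6602 mm/d
ETc = Kc × ET₀ = 1.17 × 3.6602 = 4.2824 mm/d
Over 30 days: 4.2824 × 30 = 128.472 mm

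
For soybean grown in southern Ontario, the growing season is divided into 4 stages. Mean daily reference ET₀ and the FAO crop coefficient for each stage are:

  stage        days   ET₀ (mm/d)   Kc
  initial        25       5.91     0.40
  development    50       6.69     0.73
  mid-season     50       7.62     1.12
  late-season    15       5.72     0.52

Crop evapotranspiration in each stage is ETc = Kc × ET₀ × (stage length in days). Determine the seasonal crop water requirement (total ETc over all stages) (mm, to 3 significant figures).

initial: 0.40 × 5.91 × 25 = 59.10 mm
development: 0.73 × 6.69 × 50 = 244.19 mm
mid-season: 1.12 × 7.62 × 50 = 426.72 mm
late-season: 0.52 × 5.72 × 15 = 44.62 mm
Seasonal total = 774.63 mm

775 mm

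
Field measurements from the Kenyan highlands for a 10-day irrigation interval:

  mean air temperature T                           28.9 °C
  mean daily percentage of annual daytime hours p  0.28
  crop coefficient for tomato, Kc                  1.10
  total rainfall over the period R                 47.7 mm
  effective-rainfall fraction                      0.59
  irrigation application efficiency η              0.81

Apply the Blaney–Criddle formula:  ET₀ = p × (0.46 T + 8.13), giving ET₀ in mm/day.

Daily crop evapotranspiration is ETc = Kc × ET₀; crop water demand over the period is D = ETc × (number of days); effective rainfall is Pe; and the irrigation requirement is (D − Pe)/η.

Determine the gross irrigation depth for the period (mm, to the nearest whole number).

47 mm

ET₀ = 0.28 × (0.46 × 28.9 + 8.13) = 0.28 × 21.424 = 5.9987 mm/d
ETc = Kc × ET₀ = 1.10 × 5.9987 = 6.5986 mm/d
Crop demand D = ETc × 10 d = 6.5986 × 10 = 65.986 mm
Pe = 0.59 × 47.7 = 28.143 mm
D − Pe = 65.986 − 28.143 = 37.843 mm
Gross irrigation = 37.843 / 0.81 = 46.720 mm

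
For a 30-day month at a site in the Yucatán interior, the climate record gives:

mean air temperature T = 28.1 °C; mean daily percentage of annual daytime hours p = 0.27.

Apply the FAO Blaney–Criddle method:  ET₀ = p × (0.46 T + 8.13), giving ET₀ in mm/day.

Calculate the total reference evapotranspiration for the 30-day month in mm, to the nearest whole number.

ET₀ = 0.27 × (0.46 × 28.1 + 8.13) = 0.27 × 21.056 = 5.6851 mm/d
Monthly total = 5.6851 × 30 = 170.553 mm

171 mm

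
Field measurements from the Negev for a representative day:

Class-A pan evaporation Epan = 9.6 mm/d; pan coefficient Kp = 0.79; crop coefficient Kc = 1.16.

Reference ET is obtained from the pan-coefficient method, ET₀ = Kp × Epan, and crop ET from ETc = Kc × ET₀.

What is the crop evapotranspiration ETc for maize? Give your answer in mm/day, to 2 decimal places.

ET₀ = 0.79 × 9.6 = 7.5840 mm/d
ETc = Kc × ET₀ = 1.16 × 7.5840 = 8.7974 mm/d

8.80 mm/day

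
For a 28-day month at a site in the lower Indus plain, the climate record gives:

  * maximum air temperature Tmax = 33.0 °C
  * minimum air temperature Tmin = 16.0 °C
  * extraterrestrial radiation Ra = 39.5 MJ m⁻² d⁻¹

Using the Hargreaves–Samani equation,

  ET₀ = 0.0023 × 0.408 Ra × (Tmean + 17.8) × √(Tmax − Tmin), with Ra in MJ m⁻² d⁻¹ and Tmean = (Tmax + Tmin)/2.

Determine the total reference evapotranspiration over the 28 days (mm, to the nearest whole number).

181 mm

Tmean = (33.0 + 16.0)/2 = 24.50 °C
0.408 Ra = 0.408 × 39.5 = 16.1160 mm/d equivalent
ET₀ = 0.0023 × 16.1160 × (24.50 + 17.8) × √17.0 = 0.0023 × 16.1160 × 42.30 × 4.1231 = 6.4647 mm/d
Over 28 days: 6.4647 × 28 = 181.012 mm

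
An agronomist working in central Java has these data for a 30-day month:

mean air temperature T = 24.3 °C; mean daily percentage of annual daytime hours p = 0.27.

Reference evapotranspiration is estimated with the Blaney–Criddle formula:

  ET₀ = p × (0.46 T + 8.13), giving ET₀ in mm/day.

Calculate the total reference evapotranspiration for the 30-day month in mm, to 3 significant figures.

ET₀ = 0.27 × (0.46 × 24.3 + 8.13) = 0.27 × 19.308 = 5.2132 mm/d
Monthly total = 5.2132 × 30 = 156.396 mm

156 mm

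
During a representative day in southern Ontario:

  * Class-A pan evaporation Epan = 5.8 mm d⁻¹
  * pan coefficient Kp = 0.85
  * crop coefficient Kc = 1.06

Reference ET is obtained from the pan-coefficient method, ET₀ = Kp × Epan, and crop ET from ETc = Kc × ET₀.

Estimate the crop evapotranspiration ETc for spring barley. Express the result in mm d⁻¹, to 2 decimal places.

ET₀ = 0.85 × 5.8 = 4.9300 mm/d
ETc = Kc × ET₀ = 1.06 × 4.9300 = 5.2258 mm/d

5.23 mm d⁻¹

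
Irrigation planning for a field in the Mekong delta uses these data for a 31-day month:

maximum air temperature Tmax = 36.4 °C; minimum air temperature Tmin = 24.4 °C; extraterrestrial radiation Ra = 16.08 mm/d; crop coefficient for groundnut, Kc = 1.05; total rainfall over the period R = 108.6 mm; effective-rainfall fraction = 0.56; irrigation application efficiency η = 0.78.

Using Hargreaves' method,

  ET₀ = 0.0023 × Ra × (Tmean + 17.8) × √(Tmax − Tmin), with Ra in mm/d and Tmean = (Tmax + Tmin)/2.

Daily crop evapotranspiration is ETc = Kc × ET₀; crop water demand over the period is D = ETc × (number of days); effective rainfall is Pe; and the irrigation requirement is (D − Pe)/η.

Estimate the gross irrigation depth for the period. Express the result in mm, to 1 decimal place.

179.7 mm

Tmean = (36.4 + 24.4)/2 = 30.40 °C
ET₀ = 0.0023 × 16.08 × (30.40 + 17.8) × √12.0 = 0.0023 × 16.08 × 48.20 × 3.4641 = 6.1752 mm/d
ETc = Kc × ET₀ = 1.05 × 6.1752 = 6.4840 mm/d
Crop demand D = ETc × 31 d = 6.4840 × 31 = 201.004 mm
Pe = 0.56 × 108.6 = 60.816 mm
D − Pe = 201.004 − 60.816 = 140.188 mm
Gross irrigation = 140.188 / 0.78 = 179.728 mm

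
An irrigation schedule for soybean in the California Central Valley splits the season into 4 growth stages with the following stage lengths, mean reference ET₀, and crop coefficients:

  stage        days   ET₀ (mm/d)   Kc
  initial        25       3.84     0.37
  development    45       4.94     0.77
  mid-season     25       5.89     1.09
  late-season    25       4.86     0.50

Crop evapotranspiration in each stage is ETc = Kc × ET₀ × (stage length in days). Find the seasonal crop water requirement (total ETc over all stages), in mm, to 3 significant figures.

initial: 0.37 × 3.84 × 25 = 35.52 mm
development: 0.77 × 4.94 × 45 = 171.17 mm
mid-season: 1.09 × 5.89 × 25 = 160.50 mm
late-season: 0.50 × 4.86 × 25 = 60.75 mm
Seasonal total = 427.94 mm

428 mm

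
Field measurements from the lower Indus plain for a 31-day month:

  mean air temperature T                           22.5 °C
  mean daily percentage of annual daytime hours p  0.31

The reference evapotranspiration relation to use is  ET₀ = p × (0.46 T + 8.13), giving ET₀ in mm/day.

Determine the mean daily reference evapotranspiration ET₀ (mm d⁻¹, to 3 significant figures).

5.73 mm d⁻¹

ET₀ = 0.31 × (0.46 × 22.5 + 8.13) = 0.31 × 18.480 = 5.7288 mm/d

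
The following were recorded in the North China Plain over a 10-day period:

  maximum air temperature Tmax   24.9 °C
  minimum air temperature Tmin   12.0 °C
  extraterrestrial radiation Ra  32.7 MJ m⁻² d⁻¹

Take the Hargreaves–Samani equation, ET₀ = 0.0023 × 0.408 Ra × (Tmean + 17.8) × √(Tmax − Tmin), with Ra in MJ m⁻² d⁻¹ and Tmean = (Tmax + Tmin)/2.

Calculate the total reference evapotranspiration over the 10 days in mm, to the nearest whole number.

Tmean = (24.9 + 12.0)/2 = 18.45 °C
0.408 Ra = 0.408 × 32.7 = 13.3416 mm/d equivalent
ET₀ = 0.0023 × 13.3416 × (18.45 + 17.8) × √12.9 = 0.0023 × 13.3416 × 36.25 × 3.5917 = 3.9952 mm/d
Over 10 days: 3.9952 × 10 = 39.952 mm

40 mm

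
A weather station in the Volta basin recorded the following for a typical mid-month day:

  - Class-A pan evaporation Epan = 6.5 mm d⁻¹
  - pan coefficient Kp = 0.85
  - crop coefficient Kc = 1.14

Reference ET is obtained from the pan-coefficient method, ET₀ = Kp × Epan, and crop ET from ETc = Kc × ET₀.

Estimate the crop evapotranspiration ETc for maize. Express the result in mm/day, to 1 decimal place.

6.3 mm/day

ET₀ = 0.85 × 6.5 = 5.5250 mm/d
ETc = Kc × ET₀ = 1.14 × 5.5250 = 6.2985 mm/d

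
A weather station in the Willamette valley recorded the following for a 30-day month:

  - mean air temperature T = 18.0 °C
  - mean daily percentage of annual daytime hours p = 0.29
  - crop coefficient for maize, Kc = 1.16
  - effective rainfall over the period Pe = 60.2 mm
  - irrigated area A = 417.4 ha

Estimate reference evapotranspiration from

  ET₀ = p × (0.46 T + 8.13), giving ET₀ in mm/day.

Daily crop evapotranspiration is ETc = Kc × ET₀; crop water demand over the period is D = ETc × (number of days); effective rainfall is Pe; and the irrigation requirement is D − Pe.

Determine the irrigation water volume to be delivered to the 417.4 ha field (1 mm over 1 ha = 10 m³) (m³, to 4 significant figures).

440000 m³

ET₀ = 0.29 × (0.46 × 18.0 + 8.13) = 0.29 × 16.410 = 4.7589 mm/d
ETc = Kc × ET₀ = 1.16 × 4.7589 = 5.5203 mm/d
Crop demand D = ETc × 30 d = 5.5203 × 30 = 165.609 mm
D − Pe = 165.609 − 60.2 = 105.409 mm
Volume = 105.409 mm × 417.4 ha × 10 = 439977.2 m³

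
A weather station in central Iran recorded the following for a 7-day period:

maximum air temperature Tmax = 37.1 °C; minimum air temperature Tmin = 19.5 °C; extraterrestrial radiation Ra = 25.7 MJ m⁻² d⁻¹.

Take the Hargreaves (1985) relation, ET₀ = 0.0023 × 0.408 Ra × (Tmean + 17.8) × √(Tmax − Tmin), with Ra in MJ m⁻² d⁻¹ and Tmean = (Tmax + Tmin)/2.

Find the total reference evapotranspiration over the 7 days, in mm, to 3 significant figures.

Tmean = (37.1 + 19.5)/2 = 28.30 °C
0.408 Ra = 0.408 × 25.7 = 10.4856 mm/d equivalent
ET₀ = 0.0023 × 10.4856 × (28.30 + 17.8) × √17.6 = 0.0023 × 10.4856 × 46.10 × 4.1952 = 4.6642 mm/d
Over 7 days: 4.6642 × 7 = 32.649 mm

32.6 mm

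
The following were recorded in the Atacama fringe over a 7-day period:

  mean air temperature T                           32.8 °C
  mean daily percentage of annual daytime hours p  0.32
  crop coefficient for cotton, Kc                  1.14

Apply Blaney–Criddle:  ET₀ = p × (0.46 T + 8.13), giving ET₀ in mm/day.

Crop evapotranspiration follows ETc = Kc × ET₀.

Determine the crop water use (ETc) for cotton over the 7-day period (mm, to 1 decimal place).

59.3 mm

ET₀ = 0.32 × (0.46 × 32.8 + 8.13) = 0.32 × 23.218 = 7.4298 mm/d
ETc = Kc × ET₀ = 1.14 × 7.4298 = 8.4700 mm/d
Over 7 days: 8.4700 × 7 = 59.290 mm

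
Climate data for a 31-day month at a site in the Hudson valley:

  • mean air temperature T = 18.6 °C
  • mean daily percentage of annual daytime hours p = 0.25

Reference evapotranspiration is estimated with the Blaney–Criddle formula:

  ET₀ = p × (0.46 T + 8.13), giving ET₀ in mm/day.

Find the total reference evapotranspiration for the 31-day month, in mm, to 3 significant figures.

129 mm

ET₀ = 0.25 × (0.46 × 18.6 + 8.13) = 0.25 × 16.686 = 4.1715 mm/d
Monthly total = 4.1715 × 31 = 129.317 mm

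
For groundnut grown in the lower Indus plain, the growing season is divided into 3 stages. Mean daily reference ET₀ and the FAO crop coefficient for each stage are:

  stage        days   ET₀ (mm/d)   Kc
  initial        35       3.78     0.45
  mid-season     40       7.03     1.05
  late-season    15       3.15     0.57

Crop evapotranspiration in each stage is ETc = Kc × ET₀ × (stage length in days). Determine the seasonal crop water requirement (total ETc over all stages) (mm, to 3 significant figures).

382 mm

initial: 0.45 × 3.78 × 35 = 59.54 mm
mid-season: 1.05 × 7.03 × 40 = 295.26 mm
late-season: 0.57 × 3.15 × 15 = 26.93 mm
Seasonal total = 381.73 mm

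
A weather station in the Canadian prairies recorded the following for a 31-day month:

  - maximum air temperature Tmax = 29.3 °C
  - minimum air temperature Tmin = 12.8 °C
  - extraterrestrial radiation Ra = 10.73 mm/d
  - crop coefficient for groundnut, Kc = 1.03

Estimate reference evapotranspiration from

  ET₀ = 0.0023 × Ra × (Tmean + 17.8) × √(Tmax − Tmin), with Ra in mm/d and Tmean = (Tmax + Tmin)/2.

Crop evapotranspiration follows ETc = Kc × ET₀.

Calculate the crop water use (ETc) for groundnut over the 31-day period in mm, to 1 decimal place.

124.4 mm

Tmean = (29.3 + 12.8)/2 = 21.05 °C
ET₀ = 0.0023 × 10.73 × (21.05 + 17.8) × √16.5 = 0.0023 × 10.73 × 38.85 × 4.0620 = 3.8946 mm/d
ETc = Kc × ET₀ = 1.03 × 3.8946 = 4.0114 mm/d
Over 31 days: 4.0114 × 31 = 124.353 mm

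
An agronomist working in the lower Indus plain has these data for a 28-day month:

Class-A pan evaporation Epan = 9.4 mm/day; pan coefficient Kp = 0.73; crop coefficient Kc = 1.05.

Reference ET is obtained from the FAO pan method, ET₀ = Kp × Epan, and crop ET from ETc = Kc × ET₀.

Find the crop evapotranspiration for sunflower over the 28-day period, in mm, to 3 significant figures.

202 mm

ET₀ = 0.73 × 9.4 = 6.8620 mm/d
ETc = Kc × ET₀ = 1.05 × 6.8620 = 7.2051 mm/d
Over 28 days: 7.2051 × 28 = 201.743 mm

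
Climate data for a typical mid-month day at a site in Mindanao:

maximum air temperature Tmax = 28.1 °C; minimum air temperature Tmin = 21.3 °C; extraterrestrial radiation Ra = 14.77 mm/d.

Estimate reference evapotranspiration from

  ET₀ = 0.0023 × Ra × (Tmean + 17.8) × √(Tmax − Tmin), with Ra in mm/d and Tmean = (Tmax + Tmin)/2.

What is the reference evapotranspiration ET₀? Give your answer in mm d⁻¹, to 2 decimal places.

Tmean = (28.1 + 21.3)/2 = 24.70 °C
ET₀ = 0.0023 × 14.77 × (24.70 + 17.8) × √6.8 = 0.0023 × 14.77 × 42.50 × 2.6077 = 3.7649 mm/d

3.76 mm d⁻¹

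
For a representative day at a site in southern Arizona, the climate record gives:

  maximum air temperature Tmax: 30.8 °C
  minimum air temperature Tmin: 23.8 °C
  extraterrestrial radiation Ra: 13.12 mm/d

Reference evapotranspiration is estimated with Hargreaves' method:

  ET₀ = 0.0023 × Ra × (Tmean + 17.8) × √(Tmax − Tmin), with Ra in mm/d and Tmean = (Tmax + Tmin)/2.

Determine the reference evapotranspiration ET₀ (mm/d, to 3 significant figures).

3.60 mm/d

Tmean = (30.8 + 23.8)/2 = 27.30 °C
ET₀ = 0.0023 × 13.12 × (27.30 + 17.8) × √7.0 = 0.0023 × 13.12 × 45.10 × 2.6458 = 3.6008 mm/d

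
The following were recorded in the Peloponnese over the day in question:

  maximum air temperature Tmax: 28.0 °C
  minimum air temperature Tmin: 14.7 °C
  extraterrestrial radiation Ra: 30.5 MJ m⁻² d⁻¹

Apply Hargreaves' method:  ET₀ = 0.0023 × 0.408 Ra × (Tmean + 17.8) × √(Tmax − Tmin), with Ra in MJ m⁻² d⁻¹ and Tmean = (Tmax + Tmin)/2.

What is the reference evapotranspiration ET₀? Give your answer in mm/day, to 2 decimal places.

Tmean = (28.0 + 14.7)/2 = 21.35 °C
0.408 Ra = 0.408 × 30.5 = 12.4440 mm/d equivalent
ET₀ = 0.0023 × 12.4440 × (21.35 + 17.8) × √13.3 = 0.0023 × 12.4440 × 39.15 × 3.6469 = 4.0864 mm/d

4.09 mm/day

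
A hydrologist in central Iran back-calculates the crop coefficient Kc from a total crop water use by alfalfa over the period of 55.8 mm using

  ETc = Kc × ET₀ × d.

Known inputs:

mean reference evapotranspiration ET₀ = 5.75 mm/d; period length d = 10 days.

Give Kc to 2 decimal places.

0.97

ETc = Kc × ET₀ × d  ⇒  Kc = ETc / (ET₀ × d)
Kc = 55.8 / (5.75 × 10) = 55.8 / 57.50 = 0.9704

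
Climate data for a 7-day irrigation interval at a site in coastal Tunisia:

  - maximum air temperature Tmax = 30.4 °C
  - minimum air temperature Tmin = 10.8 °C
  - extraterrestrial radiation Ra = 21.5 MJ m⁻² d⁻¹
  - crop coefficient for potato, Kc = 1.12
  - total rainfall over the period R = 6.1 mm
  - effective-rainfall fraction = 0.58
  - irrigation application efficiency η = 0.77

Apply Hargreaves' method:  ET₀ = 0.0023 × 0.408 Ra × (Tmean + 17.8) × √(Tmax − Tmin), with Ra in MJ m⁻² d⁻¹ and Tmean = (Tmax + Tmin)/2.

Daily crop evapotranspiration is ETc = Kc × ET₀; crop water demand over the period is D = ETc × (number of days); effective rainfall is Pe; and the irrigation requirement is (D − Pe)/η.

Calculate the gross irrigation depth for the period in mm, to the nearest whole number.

Tmean = (30.4 + 10.8)/2 = 20.60 °C
0.408 Ra = 0.408 × 21.5 = 8.7720 mm/d equivalent
ET₀ = 0.0023 × 8.7720 × (20.60 + 17.8) × √19.6 = 0.0023 × 8.7720 × 38.40 × 4.4272 = 3.4299 mm/d
ETc = Kc × ET₀ = 1.12 × 3.4299 = 3.8415 mm/d
Crop demand D = ETc × 7 d = 3.8415 × 7 = 26.891 mm
Pe = 0.58 × 6.1 = 3.538 mm
D − Pe = 26.891 − 3.538 = 23.353 mm
Gross irrigation = 23.353 / 0.77 = 30.329 mm

30 mm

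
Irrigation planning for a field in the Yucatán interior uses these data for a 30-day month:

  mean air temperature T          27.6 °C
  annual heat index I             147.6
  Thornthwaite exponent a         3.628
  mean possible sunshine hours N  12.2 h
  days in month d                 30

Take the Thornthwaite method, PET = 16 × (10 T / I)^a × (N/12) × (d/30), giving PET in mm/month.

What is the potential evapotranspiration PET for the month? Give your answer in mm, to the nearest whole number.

10T/I = 10 × 27.6 / 147.6 = 1.8699
(10T/I)^a = 1.8699^3.628 = 9.6863
Uncorrected PET = 16 × 9.6863 = 154.981 mm
Correction = (N/12)(d/30) = (12.2/12)(30/30) = 1.0167
PET = 154.981 × 1.0167 = 157.569 mm/month

158 mm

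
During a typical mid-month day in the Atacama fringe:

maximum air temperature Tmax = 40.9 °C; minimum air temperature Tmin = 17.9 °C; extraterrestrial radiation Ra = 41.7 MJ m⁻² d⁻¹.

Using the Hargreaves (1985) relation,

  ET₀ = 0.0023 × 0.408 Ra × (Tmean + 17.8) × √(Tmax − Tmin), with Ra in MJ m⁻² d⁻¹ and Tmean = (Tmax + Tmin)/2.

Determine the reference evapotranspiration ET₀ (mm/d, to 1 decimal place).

Tmean = (40.9 + 17.9)/2 = 29.40 °C
0.408 Ra = 0.408 × 41.7 = 17.0136 mm/d equivalent
ET₀ = 0.0023 × 17.0136 × (29.40 + 17.8) × √23.0 = 0.0023 × 17.0136 × 47.20 × 4.7958 = 8.8578 mm/d

8.9 mm/d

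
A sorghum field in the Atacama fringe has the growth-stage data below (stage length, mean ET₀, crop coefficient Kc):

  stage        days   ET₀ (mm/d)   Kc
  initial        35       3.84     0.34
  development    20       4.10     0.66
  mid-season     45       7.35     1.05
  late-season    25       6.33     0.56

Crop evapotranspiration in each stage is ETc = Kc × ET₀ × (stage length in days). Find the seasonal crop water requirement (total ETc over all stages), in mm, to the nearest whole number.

initial: 0.34 × 3.84 × 35 = 45.70 mm
development: 0.66 × 4.10 × 20 = 54.12 mm
mid-season: 1.05 × 7.35 × 45 = 347.29 mm
late-season: 0.56 × 6.33 × 25 = 88.62 mm
Seasonal total = 535.73 mm

536 mm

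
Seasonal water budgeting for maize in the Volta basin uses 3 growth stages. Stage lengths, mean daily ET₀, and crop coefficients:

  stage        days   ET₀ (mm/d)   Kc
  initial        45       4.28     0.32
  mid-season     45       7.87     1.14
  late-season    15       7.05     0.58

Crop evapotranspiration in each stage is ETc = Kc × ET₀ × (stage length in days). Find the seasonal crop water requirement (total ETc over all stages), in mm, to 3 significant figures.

527 mm

initial: 0.32 × 4.28 × 45 = 61.63 mm
mid-season: 1.14 × 7.87 × 45 = 403.73 mm
late-season: 0.58 × 7.05 × 15 = 61.34 mm
Seasonal total = 526.70 mm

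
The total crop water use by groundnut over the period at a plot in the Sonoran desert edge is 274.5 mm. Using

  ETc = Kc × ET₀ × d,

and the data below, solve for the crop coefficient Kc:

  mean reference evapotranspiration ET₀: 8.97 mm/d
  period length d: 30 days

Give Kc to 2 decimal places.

ETc = Kc × ET₀ × d  ⇒  Kc = ETc / (ET₀ × d)
Kc = 274.5 / (8.97 × 30) = 274.5 / 269.10 = 1.0201

1.02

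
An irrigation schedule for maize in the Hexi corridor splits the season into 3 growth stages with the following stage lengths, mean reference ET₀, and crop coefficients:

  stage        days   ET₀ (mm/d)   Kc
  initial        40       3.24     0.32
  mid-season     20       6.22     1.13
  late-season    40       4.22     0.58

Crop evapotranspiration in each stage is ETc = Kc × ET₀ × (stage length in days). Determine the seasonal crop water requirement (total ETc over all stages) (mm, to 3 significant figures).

initial: 0.32 × 3.24 × 40 = 41.47 mm
mid-season: 1.13 × 6.22 × 20 = 140.57 mm
late-season: 0.58 × 4.22 × 40 = 97.90 mm
Seasonal total = 279.94 mm

280 mm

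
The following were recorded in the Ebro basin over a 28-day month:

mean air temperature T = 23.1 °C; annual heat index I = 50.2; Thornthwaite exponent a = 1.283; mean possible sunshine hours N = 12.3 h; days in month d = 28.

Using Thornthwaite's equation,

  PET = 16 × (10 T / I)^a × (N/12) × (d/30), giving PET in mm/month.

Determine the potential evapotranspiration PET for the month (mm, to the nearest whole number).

108 mm

10T/I = 10 × 23.1 / 50.2 = 4.6016
(10T/I)^a = 4.6016^1.283 = 7.0878
Uncorrected PET = 16 × 7.0878 = 113.405 mm
Correction = (N/12)(d/30) = (12.3/12)(28/30) = 0.9567
PET = 113.405 × 0.9567 = 108.495 mm/month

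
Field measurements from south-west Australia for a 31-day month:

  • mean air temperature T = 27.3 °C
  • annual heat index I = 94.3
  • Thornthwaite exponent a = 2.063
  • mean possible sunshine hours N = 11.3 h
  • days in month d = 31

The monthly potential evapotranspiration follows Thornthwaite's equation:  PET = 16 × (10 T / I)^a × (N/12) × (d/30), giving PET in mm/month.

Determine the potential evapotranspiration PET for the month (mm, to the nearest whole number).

140 mm

10T/I = 10 × 27.3 / 94.3 = 2.8950
(10T/I)^a = 2.8950^2.063 = 8.9615
Uncorrected PET = 16 × 8.9615 = 143.384 mm
Correction = (N/12)(d/30) = (11.3/12)(31/30) = 0.9731
PET = 143.384 × 0.9731 = 139.527 mm/month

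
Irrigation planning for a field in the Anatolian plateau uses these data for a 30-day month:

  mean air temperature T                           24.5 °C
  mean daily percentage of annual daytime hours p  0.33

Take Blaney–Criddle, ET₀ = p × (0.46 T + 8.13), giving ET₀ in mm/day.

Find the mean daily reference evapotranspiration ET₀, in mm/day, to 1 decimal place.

6.4 mm/day

ET₀ = 0.33 × (0.46 × 24.5 + 8.13) = 0.33 × 19.400 = 6.4020 mm/d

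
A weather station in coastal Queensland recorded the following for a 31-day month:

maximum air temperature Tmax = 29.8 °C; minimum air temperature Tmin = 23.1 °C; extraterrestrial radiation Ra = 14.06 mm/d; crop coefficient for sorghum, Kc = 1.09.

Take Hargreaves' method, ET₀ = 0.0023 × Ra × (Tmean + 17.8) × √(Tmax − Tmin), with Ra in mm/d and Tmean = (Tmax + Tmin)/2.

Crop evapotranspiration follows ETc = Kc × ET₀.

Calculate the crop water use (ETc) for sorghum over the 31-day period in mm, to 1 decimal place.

Tmean = (29.8 + 23.1)/2 = 26.45 °C
ET₀ = 0.0023 × 14.06 × (26.45 + 17.8) × √6.7 = 0.0023 × 14.06 × 44.25 × 2.5884 = 3.7039 mm/d
ETc = Kc × ET₀ = 1.09 × 3.7039 = 4.0373 mm/d
Over 31 days: 4.0373 × 31 = 125.156 mm

125.2 mm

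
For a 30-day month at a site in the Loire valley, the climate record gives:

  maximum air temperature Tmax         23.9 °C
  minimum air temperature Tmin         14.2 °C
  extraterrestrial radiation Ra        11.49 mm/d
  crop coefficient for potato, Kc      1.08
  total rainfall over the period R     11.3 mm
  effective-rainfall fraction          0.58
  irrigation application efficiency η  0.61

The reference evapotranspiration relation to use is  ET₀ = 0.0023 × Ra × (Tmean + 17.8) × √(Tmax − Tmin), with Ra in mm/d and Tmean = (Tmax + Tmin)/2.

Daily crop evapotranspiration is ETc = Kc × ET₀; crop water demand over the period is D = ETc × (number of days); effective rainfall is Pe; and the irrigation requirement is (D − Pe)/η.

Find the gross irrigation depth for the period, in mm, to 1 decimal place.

150.4 mm

Tmean = (23.9 + 14.2)/2 = 19.05 °C
ET₀ = 0.0023 × 11.49 × (19.05 + 17.8) × √9.7 = 0.0023 × 11.49 × 36.85 × 3.1145 = 3.0330 mm/d
ETc = Kc × ET₀ = 1.08 × 3.0330 = 3.2756 mm/d
Crop demand D = ETc × 30 d = 3.2756 × 30 = 98.268 mm
Pe = 0.58 × 11.3 = 6.554 mm
D − Pe = 98.268 − 6.554 = 91.714 mm
Gross irrigation = 91.714 / 0.61 = 150.351 mm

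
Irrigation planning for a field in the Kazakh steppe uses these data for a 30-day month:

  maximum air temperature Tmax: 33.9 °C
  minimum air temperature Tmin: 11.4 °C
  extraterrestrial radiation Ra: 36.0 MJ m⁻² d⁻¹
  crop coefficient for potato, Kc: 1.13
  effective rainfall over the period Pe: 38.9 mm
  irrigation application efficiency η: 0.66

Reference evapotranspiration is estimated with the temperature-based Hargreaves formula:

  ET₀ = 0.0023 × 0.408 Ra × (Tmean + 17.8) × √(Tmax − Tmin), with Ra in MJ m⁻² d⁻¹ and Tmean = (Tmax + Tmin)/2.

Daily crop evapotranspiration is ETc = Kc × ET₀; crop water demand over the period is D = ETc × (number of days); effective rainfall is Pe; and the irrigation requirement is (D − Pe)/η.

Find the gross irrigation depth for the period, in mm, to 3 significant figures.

274 mm

Tmean = (33.9 + 11.4)/2 = 22.65 °C
0.408 Ra = 0.408 × 36.0 = 14.6880 mm/d equivalent
ET₀ = 0.0023 × 14.6880 × (22.65 + 17.8) × √22.5 = 0.0023 × 14.6880 × 40.45 × 4.7434 = 6.4818 mm/d
ETc = Kc × ET₀ = 1.13 × 6.4818 = 7.3244 mm/d
Crop demand D = ETc × 30 d = 7.3244 × 30 = 219.732 mm
D − Pe = 219.732 − 38.9 = 180.832 mm
Gross irrigation = 180.832 / 0.66 = 273.988 mm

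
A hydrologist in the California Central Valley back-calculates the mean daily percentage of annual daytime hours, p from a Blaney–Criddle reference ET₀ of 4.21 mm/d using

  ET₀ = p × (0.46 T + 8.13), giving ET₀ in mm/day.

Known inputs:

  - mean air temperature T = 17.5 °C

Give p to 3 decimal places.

0.260

p = ET₀ / (0.46 T + 8.13) = 4.21 / (0.46 × 17.5 + 8.13) = 4.21 / 16.180 = 0.2602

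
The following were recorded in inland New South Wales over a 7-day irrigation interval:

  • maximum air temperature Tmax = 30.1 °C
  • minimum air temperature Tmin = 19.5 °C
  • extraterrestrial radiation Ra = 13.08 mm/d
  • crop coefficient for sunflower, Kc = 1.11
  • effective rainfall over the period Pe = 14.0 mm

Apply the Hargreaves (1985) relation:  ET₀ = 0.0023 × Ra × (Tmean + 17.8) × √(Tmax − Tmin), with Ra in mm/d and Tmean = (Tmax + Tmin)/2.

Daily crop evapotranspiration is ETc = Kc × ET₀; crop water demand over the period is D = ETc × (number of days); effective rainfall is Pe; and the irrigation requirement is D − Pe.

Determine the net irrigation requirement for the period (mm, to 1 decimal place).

Tmean = (30.1 + 19.5)/2 = 24.80 °C
ET₀ = 0.0023 × 13.08 × (24.80 + 17.8) × √10.6 = 0.0023 × 13.08 × 42.60 × 3.2558 = 4.1726 mm/d
ETc = Kc × ET₀ = 1.11 × 4.1726 = 4.6316 mm/d
Crop demand D = ETc × 7 d = 4.6316 × 7 = 32.421 mm
D − Pe = 32.421 − 14.0 = 18.421 mm

18.4 mm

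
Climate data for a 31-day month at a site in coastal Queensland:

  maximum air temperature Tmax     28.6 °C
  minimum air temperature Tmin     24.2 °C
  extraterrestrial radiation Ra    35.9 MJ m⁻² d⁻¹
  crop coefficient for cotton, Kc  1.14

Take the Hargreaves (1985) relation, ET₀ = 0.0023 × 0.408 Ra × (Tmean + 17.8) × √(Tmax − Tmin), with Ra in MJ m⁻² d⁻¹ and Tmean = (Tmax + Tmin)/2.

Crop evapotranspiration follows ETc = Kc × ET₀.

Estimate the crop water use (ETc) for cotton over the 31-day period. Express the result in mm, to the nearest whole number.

Tmean = (28.6 + 24.2)/2 = 26.40 °C
0.408 Ra = 0.408 × 35.9 = 14.6472 mm/d equivalent
ET₀ = 0.0023 × 14.6472 × (26.40 + 17.8) × √4.4 = 0.0023 × 14.6472 × 44.20 × 2.0976 = 3.1234 mm/d
ETc = Kc × ET₀ = 1.14 × 3.1234 = 3.5607 mm/d
Over 31 days: 3.5607 × 31 = 110.382 mm

110 mm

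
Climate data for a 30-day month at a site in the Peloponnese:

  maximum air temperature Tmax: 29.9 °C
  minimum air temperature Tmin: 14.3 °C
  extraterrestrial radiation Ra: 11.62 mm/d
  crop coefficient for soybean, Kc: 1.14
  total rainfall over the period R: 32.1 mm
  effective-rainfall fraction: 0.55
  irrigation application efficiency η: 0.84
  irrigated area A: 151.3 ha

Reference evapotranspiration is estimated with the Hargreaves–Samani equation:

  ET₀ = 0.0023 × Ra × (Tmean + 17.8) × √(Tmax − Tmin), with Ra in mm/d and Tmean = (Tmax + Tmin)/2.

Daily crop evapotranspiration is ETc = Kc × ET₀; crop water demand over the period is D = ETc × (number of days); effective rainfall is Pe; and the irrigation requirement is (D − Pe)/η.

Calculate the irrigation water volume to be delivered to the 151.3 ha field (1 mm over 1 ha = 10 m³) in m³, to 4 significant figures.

227700 m³

Tmean = (29.9 + 14.3)/2 = 22.10 °C
ET₀ = 0.0023 × 11.62 × (22.10 + 17.8) × √15.6 = 0.0023 × 11.62 × 39.90 × 3.9497 = 4.2118 mm/d
ETc = Kc × ET₀ = 1.14 × 4.2118 = 4.8015 mm/d
Crop demand D = ETc × 30 d = 4.8015 × 30 = 144.045 mm
Pe = 0.55 × 32.1 = 17.655 mm
D − Pe = 144.045 − 17.655 = 126.390 mm
Gross irrigation = 126.390 / 0.84 = 150.464 mm
Volume = 150.464 mm × 151.3 ha × 10 = 227652.0 m³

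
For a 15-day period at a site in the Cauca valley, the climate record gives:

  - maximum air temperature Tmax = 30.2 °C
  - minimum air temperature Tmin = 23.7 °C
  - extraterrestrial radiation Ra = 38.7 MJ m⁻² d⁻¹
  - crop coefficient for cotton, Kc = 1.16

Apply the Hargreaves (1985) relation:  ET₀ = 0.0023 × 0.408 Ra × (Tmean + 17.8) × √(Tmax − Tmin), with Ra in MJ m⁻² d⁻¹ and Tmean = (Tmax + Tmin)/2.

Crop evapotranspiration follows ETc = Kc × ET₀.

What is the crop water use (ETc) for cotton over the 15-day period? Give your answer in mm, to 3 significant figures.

Tmean = (30.2 + 23.7)/2 = 26.95 °C
0.408 Ra = 0.408 × 38.7 = 15.7896 mm/d equivalent
ET₀ = 0.0023 × 15.7896 × (26.95 + 17.8) × √6.5 = 0.0023 × 15.7896 × 44.75 × 2.5495 = 4.1433 mm/d
ETc = Kc × ET₀ = 1.16 × 4.1433 = 4.8062 mm/d
Over 15 days: 4.8062 × 15 = 72.093 mm

72.1 mm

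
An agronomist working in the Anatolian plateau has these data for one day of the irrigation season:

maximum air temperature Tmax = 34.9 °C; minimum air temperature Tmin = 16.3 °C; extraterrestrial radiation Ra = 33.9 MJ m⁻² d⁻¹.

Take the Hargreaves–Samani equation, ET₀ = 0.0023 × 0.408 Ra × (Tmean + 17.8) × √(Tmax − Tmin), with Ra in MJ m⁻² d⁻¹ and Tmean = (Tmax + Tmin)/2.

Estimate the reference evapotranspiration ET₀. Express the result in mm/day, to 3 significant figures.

5.95 mm/day

Tmean = (34.9 + 16.3)/2 = 25.60 °C
0.408 Ra = 0.408 × 33.9 = 13.8312 mm/d equivalent
ET₀ = 0.0023 × 13.8312 × (25.60 + 17.8) × √18.6 = 0.0023 × 13.8312 × 43.40 × 4.3128 = 5.9544 mm/d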